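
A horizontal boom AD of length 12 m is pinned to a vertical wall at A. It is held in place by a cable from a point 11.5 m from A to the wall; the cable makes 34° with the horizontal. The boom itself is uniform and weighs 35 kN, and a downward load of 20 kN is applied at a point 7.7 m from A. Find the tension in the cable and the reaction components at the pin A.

ΣM about A: T·sin34°·11.5 − 35·6 − 20·7.7 = 0 → T = 364/(11.5·0.559193) = 56.6033 ≈ 56.60 kN.
ΣF_x = 0: A_x − T·cos34° = 0 → A_x = 56.6033 × 0.829038 = 46.93 kN.
ΣF_y = 0: A_y + T·sin34° − 35 − 20 = 0 → A_y = 55 − 56.6033 × 0.559193 = 23.35 kN.

T = 56.60 kN, A_x = 46.93 kN, A_y = 23.35 kN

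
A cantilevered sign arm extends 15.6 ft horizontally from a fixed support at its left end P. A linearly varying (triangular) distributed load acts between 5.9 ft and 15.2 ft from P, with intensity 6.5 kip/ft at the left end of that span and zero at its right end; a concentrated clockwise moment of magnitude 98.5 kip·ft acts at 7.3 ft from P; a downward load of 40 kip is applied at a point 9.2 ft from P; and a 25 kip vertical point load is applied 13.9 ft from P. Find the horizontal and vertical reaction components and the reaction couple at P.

P_x = 0, P_y = 95.22 kip, M_P = 1086 kip·ft

Resultant of the triangular load: ½ × 6.5 × 9.3 = 30.225 kip, acting at 9 ft from P (one-third of the span from the peak).
ΣF_x = 0: P_x = 0.
ΣF_y = 0: P_y − ½·6.5·9.3 − 40 − 25 = 0 → P_y = 95.22 kip.
ΣM about P: M_P − (½·6.5·9.3)·9 − 98.5 − 40·9.2 − 25·13.9 = 0 → M_P = 1086 kip·ft.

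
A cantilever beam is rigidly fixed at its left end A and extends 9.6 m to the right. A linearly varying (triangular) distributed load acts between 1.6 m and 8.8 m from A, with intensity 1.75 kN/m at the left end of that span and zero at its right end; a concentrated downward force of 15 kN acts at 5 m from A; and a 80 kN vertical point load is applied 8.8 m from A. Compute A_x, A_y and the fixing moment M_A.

A_x = 0, A_y = 101.3 kN, M_A = 804.2 kN·m

Resultant of the triangular load: ½ × 1.75 × 7.2 = 6.3 kN, acting at 4 m from A (one-third of the span from the peak).
ΣF_x = 0: A_x = 0.
ΣF_y = 0: A_y − ½·1.75·7.2 − 15 − 80 = 0 → A_y = 101.3 kN.
ΣM about A: M_A − (½·1.75·7.2)·4 − 15·5 − 80·8.8 = 0 → M_A = 804.2 kN·m.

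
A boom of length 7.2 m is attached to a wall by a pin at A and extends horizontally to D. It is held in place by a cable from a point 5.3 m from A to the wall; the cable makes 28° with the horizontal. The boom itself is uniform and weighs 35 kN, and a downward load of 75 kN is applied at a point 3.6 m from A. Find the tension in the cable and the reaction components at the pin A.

T = 159.2 kN, A_x = 140.5 kN, A_y = 35.28 kN

ΣM about A: T·sin28°·5.3 − 35·3.6 − 75·3.6 = 0 → T = 396/(5.3·0.469472) = 159.151 ≈ 159.2 kN.
ΣF_x = 0: A_x − T·cos28° = 0 → A_x = 159.151 × 0.882948 = 140.5 kN.
ΣF_y = 0: A_y + T·sin28° − 35 − 75 = 0 → A_y = 110 − 159.151 × 0.469472 = 35.28 kN.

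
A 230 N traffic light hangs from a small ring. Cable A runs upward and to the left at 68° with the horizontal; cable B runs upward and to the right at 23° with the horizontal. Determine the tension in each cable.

T_A = 211.7 N, T_B = 86.17 N

ΣF_x = 0: −T_A·cos68° + T_B·cos23° = 0 → T_B = 0.406958·T_A.
ΣF_y = 0: T_A·sin68° + T_B·sin23° = 230.
Substitute: T_A·(0.927184 + 0.406958·0.390731) = 230 → T_A = 211.748 ≈ 211.7 N.
Then T_B = 0.406958 × 211.748 = 86.17 N.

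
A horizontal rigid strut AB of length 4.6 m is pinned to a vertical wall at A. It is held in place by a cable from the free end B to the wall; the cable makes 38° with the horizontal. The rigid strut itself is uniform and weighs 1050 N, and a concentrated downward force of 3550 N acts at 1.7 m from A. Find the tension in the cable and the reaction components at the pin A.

ΣM about A: T·sin38°·4.6 − 1050·2.3 − 3550·1.7 = 0 → T = 8450/(4.6·0.615661) = 2983.71 ≈ 2984 N.
ΣF_x = 0: A_x − T·cos38° = 0 → A_x = 2983.71 × 0.788011 = 2351 N.
ΣF_y = 0: A_y + T·sin38° − 1050 − 3550 = 0 → A_y = 4600 − 2983.71 × 0.615661 = 2763 N.

T = 2984 N, A_x = 2351 N, A_y = 2763 N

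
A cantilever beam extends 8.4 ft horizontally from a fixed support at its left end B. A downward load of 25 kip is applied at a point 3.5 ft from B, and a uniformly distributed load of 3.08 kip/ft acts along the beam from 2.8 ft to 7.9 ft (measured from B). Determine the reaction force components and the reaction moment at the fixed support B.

Resultant of the distributed load: 3.08 × 5.1 = 15.708 kip at 5.35 ft from B.
ΣF_x = 0: B_x = 0.
ΣF_y = 0: B_y − 25 − 3.08·5.1 = 0 → B_y = 40.71 kip.
ΣM about B: M_B − 25·3.5 − (3.08·5.1)·5.35 = 0 → M_B = 171.5 kip·ft.

B_x = 0, B_y = 40.71 kip, M_B = 171.5 kip·ft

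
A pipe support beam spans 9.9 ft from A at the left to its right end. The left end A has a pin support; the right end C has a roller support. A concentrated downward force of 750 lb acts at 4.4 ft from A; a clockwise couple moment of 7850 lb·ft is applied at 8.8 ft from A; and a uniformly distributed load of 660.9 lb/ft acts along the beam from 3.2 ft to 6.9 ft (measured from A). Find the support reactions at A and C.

A_x = 0, A_y = 821.7 lb, C_y = 2374 lb

Resultant of the distributed load: 660.9 × 3.7 = 2445.33 lb at 5.05 ft from A.
Taking moments about A: C_y·9.9 − 750·4.4 − 7850 − (660.9·3.7)·5.05 = 0 → C_y = 23498.9165/9.9 = 2373.63 ≈ 2374 lb.
ΣF_y = 0: A_y + 2373.63 − 750 − 660.9·3.7 = 0 → A_y = 821.7 lb.
ΣF_x = 0: no horizontal applied forces, so A_x = 0.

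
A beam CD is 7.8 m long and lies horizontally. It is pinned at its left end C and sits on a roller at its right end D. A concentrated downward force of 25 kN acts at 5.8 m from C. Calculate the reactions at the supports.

C_x = 0, C_y = 6.410 kN, D_y = 18.59 kN

ΣM about C: D_y·7.8 − 25·5.8 = 0 → D_y = 145/7.8 = 18.5897 ≈ 18.59 kN.
ΣF_y = 0: C_y + 18.5897 − 25 = 0 → C_y = 6.410 kN.
ΣF_x = 0: no horizontal applied forces, so C_x = 0.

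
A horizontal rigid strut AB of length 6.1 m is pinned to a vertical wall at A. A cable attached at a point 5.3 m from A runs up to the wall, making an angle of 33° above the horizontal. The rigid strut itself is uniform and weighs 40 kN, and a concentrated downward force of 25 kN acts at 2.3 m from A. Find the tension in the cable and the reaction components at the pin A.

ΣM about A: T·sin33°·5.3 − 40·3.05 − 25·2.3 = 0 → T = 179.5/(5.3·0.544639) = 62.1842 ≈ 62.18 kN.
ΣF_x = 0: A_x − T·cos33° = 0 → A_x = 62.1842 × 0.838671 = 52.15 kN.
ΣF_y = 0: A_y + T·sin33° − 40 − 25 = 0 → A_y = 65 − 62.1842 × 0.544639 = 31.13 kN.

T = 62.18 kN, A_x = 52.15 kN, A_y = 31.13 kN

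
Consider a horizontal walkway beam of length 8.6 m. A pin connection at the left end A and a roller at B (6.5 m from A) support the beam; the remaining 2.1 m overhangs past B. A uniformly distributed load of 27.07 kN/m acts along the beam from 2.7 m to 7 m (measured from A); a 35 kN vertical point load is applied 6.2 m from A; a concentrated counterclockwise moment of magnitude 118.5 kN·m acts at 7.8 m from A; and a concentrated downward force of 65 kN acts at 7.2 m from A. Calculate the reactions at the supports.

Resultant of the distributed load: 27.07 × 4.3 = 116.401 kN at 4.85 m from A.
ΣM about A: B_y·6.5 − (27.07·4.3)·4.85 − 35·6.2 + 118.5 − 65·7.2 = 0 → B_y = 1131.04485/6.5 = 174.007 ≈ 174.0 kN.
ΣF_y = 0: A_y + 174.007 − 27.07·4.3 − 35 − 65 = 0 → A_y = 42.39 kN.
ΣF_x = 0: no horizontal applied forces, so A_x = 0.

A_x = 0, A_y = 42.39 kN, B_y = 174.0 kN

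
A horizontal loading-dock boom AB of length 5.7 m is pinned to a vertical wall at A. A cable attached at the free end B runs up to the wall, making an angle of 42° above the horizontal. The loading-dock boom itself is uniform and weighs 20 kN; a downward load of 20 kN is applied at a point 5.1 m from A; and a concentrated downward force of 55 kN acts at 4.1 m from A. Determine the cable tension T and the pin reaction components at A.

T = 100.8 kN, A_x = 74.92 kN, A_y = 27.54 kN

ΣM about A: T·sin42°·5.7 − 20·2.85 − 20·5.1 − 55·4.1 = 0 → T = 384.5/(5.7·0.669131) = 100.812 ≈ 100.8 kN.
ΣF_x = 0: A_x − T·cos42° = 0 → A_x = 100.812 × 0.743145 = 74.92 kN.
ΣF_y = 0: A_y + T·sin42° − 20 − 20 − 55 = 0 → A_y = 95 − 100.812 × 0.669131 = 27.54 kN.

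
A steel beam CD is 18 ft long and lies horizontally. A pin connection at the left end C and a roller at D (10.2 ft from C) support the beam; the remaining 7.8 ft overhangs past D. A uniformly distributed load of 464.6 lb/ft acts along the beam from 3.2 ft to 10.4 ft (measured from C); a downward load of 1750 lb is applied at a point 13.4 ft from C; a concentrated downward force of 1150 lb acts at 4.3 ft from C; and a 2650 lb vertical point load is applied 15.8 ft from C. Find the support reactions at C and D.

C_x = 0, C_y = -223.7 lb, D_y = 9119 lb

Resultant of the distributed load: 464.6 × 7.2 = 3345.12 lb at 6.8 ft from C.
Moments about C: D_y·10.2 − (464.6·7.2)·6.8 − 1750·13.4 − 1150·4.3 − 2650·15.8 = 0 → D_y = 93011.816/10.2 = 9118.81 ≈ 9119 lb.
ΣF_y = 0: C_y + 9118.81 − 464.6·7.2 − 1750 − 1150 − 2650 = 0 → C_y = -223.7 lb.
ΣF_x = 0: no horizontal applied forces, so C_x = 0.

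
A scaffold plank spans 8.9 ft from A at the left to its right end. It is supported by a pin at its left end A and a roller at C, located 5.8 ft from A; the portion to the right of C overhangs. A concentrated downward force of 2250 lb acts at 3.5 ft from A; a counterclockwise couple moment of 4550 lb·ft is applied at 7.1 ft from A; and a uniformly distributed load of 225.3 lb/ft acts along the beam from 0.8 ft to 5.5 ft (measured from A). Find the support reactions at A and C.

Resultant of the distributed load: 225.3 × 4.7 = 1058.91 lb at 3.15 ft from A.
Taking moments about A: C_y·5.8 − 2250·3.5 + 4550 − (225.3·4.7)·3.15 = 0 → C_y = 6660.5665/5.8 = 1148.37 ≈ 1148 lb.
ΣF_y = 0: A_y + 1148.37 − 2250 − 225.3·4.7 = 0 → A_y = 2161 lb.
ΣF_x = 0: no horizontal applied forces, so A_x = 0.

A_x = 0, A_y = 2161 lb, C_y = 1148 lb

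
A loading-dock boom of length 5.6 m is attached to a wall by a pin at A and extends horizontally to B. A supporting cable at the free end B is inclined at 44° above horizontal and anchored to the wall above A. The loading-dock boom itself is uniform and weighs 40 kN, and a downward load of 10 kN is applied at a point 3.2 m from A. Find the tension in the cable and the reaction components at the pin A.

T = 37.02 kN, A_x = 26.63 kN, A_y = 24.29 kN

ΣM about A: T·sin44°·5.6 − 40·2.8 − 10·3.2 = 0 → T = 144/(5.6·0.694658) = 37.0172 ≈ 37.02 kN.
ΣF_x = 0: A_x − T·cos44° = 0 → A_x = 37.0172 × 0.71934 = 26.63 kN.
ΣF_y = 0: A_y + T·sin44° − 40 − 10 = 0 → A_y = 50 − 37.0172 × 0.694658 = 24.29 kN.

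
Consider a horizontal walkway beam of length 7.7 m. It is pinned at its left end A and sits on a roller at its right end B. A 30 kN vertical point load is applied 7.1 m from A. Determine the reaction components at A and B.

A_x = 0, A_y = 2.338 kN, B_y = 27.66 kN

Moments about A: B_y·7.7 − 30·7.1 = 0 → B_y = 213/7.7 = 27.6623 ≈ 27.66 kN.
ΣF_y = 0: A_y + 27.6623 − 30 = 0 → A_y = 2.338 kN.
ΣF_x = 0: no horizontal applied forces, so A_x = 0.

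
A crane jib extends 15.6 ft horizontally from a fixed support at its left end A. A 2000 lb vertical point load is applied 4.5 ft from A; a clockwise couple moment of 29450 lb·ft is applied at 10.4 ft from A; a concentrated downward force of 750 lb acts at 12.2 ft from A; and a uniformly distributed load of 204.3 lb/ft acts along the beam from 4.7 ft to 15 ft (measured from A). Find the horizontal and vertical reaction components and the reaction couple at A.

A_x = 0, A_y = 4854 lb, M_A = 68330 lb·ft

Resultant of the distributed load: 204.3 × 10.3 = 2104.29 lb at 9.85 ft from A.
ΣF_x = 0: A_x = 0.
ΣF_y = 0: A_y − 2000 − 750 − 204.3·10.3 = 0 → A_y = 4854 lb.
ΣM about A: M_A − 2000·4.5 − 29450 − 750·12.2 − (204.3·10.3)·9.85 = 0 → M_A = 68330 lb·ft.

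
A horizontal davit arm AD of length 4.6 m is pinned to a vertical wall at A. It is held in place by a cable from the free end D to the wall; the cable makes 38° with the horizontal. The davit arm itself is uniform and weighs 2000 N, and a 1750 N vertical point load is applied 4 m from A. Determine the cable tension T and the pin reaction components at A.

ΣM about A: T·sin38°·4.6 − 2000·2.3 − 1750·4 = 0 → T = 11600/(4.6·0.615661) = 4095.99 ≈ 4096 N.
ΣF_x = 0: A_x − T·cos38° = 0 → A_x = 4095.99 × 0.788011 = 3228 N.
ΣF_y = 0: A_y + T·sin38° − 2000 − 1750 = 0 → A_y = 3750 − 4095.99 × 0.615661 = 1228 N.

T = 4096 N, A_x = 3228 N, A_y = 1228 N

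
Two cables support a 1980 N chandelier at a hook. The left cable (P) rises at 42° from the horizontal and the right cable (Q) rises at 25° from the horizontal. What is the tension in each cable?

ΣF_x = 0: −T_P·cos42° + T_Q·cos25° = 0 → T_Q = 0.81997·T_P.
ΣF_y = 0: T_P·sin42° + T_Q·sin25° = 1980.
Substitute: T_P·(0.669131 + 0.81997·0.422618) = 1980 → T_P = 1949.46 ≈ 1949 N.
Then T_Q = 0.81997 × 1949.46 = 1598 N.

T_P = 1949 N, T_Q = 1598 N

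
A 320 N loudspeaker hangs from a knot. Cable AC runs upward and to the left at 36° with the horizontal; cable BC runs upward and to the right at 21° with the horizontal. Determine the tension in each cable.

T_AC = 356.2 N, T_BC = 308.7 N

ΣF_x = 0: −T_AC·cos36° + T_BC·cos21° = 0 → T_BC = 0.866575·T_AC.
ΣF_y = 0: T_AC·sin36° + T_BC·sin21° = 320.
Substitute: T_AC·(0.587785 + 0.866575·0.358368) = 320 → T_AC = 356.213 ≈ 356.2 N.
Then T_BC = 0.866575 × 356.213 = 308.7 N.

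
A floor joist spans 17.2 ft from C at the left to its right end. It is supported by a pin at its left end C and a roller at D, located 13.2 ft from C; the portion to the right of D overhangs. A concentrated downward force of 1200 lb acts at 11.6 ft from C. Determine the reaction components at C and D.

C_x = 0, C_y = 145.5 lb, D_y = 1055 lb

Taking moments about C: D_y·13.2 − 1200·11.6 = 0 → D_y = 13920/13.2 = 1054.55 ≈ 1055 lb.
ΣF_y = 0: C_y + 1054.55 − 1200 = 0 → C_y = 145.5 lb.
ΣF_x = 0: no horizontal applied forces, so C_x = 0.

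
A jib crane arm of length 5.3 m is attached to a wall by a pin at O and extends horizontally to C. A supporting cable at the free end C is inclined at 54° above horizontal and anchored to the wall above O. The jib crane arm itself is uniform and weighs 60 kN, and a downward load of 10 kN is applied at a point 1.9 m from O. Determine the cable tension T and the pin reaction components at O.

ΣM about O: T·sin54°·5.3 − 60·2.65 − 10·1.9 = 0 → T = 178/(5.3·0.809017) = 41.5132 ≈ 41.51 kN.
ΣF_x = 0: O_x − T·cos54° = 0 → O_x = 41.5132 × 0.587785 = 24.40 kN.
ΣF_y = 0: O_y + T·sin54° − 60 − 10 = 0 → O_y = 70 − 41.5132 × 0.809017 = 36.42 kN.

T = 41.51 kN, O_x = 24.40 kN, O_y = 36.42 kN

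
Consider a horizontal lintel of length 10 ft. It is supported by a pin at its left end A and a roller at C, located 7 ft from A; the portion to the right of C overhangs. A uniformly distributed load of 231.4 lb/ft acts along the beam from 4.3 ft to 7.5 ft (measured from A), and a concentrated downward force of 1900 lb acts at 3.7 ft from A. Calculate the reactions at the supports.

Resultant of the distributed load: 231.4 × 3.2 = 740.48 lb at 5.9 ft from A.
Moments about A: C_y·7 − (231.4·3.2)·5.9 − 1900·3.7 = 0 → C_y = 11398.832/7 = 1628.4 ≈ 1628 lb.
ΣF_y = 0: A_y + 1628.4 − 231.4·3.2 − 1900 = 0 → A_y = 1012 lb.
ΣF_x = 0: no horizontal applied forces, so A_x = 0.

A_x = 0, A_y = 1012 lb, C_y = 1628 lb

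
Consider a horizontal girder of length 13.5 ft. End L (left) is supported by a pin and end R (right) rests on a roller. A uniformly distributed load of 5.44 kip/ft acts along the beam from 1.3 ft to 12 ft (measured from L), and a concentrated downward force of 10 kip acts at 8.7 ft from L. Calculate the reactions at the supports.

Resultant of the distributed load: 5.44 × 10.7 = 58.208 kip at 6.65 ft from L.
ΣM about L: R_y·13.5 − (5.44·10.7)·6.65 − 10·8.7 = 0 → R_y = 474.0832/13.5 = 35.1173 ≈ 35.12 kip.
ΣF_y = 0: L_y + 35.1173 − 5.44·10.7 − 10 = 0 → L_y = 33.09 kip.
ΣF_x = 0: no horizontal applied forces, so L_x = 0.

L_x = 0, L_y = 33.09 kip, R_y = 35.12 kip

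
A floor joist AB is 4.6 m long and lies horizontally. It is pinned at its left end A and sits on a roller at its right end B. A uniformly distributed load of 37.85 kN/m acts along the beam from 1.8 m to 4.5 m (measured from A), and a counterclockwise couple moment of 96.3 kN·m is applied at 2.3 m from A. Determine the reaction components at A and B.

Resultant of the distributed load: 37.85 × 2.7 = 102.195 kN at 3.15 m from A.
ΣM about A: B_y·4.6 − (37.85·2.7)·3.15 + 96.3 = 0 → B_y = 225.61425/4.6 = 49.0466 ≈ 49.05 kN.
ΣF_y = 0: A_y + 49.0466 − 37.85·2.7 = 0 → A_y = 53.15 kN.
ΣF_x = 0: no horizontal applied forces, so A_x = 0.

A_x = 0, A_y = 53.15 kN, B_y = 49.05 kN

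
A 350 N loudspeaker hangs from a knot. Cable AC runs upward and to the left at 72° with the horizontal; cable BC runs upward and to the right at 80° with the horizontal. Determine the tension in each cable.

T_AC = 129.5 N, T_BC = 230.4 N

ΣF_x = 0: −T_AC·cos72° + T_BC·cos80° = 0 → T_BC = 1.77956·T_AC.
ΣF_y = 0: T_AC·sin72° + T_BC·sin80° = 350.
Substitute: T_AC·(0.951057 + 1.77956·0.984808) = 350 → T_AC = 129.458 ≈ 129.5 N.
Then T_BC = 1.77956 × 129.458 = 230.4 N.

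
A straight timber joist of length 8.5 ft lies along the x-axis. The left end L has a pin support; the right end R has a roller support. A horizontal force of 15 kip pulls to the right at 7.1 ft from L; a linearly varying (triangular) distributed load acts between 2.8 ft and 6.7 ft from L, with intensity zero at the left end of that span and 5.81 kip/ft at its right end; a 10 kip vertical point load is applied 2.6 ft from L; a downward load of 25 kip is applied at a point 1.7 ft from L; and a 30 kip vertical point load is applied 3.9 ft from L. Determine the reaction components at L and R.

Resultant of the triangular load: ½ × 5.81 × 3.9 = 11.3295 kip, acting at 5.4 ft from L (one-third of the span from the peak).
ΣM about L: R_y·8.5 − (½·5.81·3.9)·5.4 − 10·2.6 − 25·1.7 − 30·3.9 = 0 → R_y = 246.6793/8.5 = 29.0211 ≈ 29.02 kip.
ΣF_y = 0: L_y + 29.0211 − ½·5.81·3.9 − 10 − 25 − 30 = 0 → L_y = 47.31 kip.
ΣF_x = 0: L_x + 15 = 0 → L_x = -15.00 kip.

L_x = -15.00 kip, L_y = 47.31 kip, R_y = 29.02 kip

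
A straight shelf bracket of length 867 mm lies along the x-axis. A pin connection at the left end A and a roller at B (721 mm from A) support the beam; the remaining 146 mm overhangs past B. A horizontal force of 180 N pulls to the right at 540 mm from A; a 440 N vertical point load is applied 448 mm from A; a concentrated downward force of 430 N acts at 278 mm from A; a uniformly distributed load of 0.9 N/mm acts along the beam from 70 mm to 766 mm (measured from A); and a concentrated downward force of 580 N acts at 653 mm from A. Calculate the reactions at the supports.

A_x = -180.0 N, A_y = 748.8 N, B_y = 1328 N

Resultant of the distributed load: 0.9 × 696 = 626.4 N at 418 mm from A.
Moments about A: B_y·721 − 440·448 − 430·278 − (0.9·696)·418 − 580·653 = 0 → B_y = 957235.2/721 = 1327.65 ≈ 1328 N.
ΣF_y = 0: A_y + 1327.65 − 440 − 430 − 0.9·696 − 580 = 0 → A_y = 748.8 N.
ΣF_x = 0: A_x + 180 = 0 → A_x = -180.0 N.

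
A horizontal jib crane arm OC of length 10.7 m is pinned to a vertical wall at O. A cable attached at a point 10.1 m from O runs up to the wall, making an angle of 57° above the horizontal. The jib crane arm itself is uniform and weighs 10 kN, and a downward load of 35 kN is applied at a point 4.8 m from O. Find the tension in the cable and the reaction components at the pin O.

T = 26.15 kN, O_x = 14.24 kN, O_y = 23.07 kN

ΣM about O: T·sin57°·10.1 − 10·5.35 − 35·4.8 = 0 → T = 221.5/(10.1·0.838671) = 26.1493 ≈ 26.15 kN.
ΣF_x = 0: O_x − T·cos57° = 0 → O_x = 26.1493 × 0.544639 = 14.24 kN.
ΣF_y = 0: O_y + T·sin57° − 10 − 35 = 0 → O_y = 45 − 26.1493 × 0.838671 = 23.07 kN.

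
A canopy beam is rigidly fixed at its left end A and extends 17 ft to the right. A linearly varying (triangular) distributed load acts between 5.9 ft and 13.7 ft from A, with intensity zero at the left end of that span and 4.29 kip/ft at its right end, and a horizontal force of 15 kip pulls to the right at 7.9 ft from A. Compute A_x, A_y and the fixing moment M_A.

A_x = -15.00 kip, A_y = 16.73 kip, M_A = 185.7 kip·ft

Resultant of the triangular load: ½ × 4.29 × 7.8 = 16.731 kip, acting at 11.1 ft from A (one-third of the span from the peak).
ΣF_x = 0: A_x + 15 = 0 → A_x = -15.00 kip.
ΣF_y = 0: A_y − ½·4.29·7.8 = 0 → A_y = 16.73 kip.
ΣM about A: M_A − (½·4.29·7.8)·11.1 = 0 → M_A = 185.7 kip·ft.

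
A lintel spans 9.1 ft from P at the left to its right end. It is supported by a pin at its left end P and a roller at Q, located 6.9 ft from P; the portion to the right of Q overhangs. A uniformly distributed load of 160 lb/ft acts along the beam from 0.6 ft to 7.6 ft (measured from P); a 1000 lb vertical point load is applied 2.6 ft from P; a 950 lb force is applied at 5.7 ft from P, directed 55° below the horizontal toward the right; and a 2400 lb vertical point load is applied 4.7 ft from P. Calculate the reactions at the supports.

P_x = -544.9 lb, P_y = 1978 lb, Q_y = 3320 lb

Resultant of the distributed load: 160 × 7 = 1120 lb at 4.1 ft from P.
ΣM about P: Q_y·6.9 − (160·7)·4.1 − 1000·2.6 − 950·sin55°·5.7 − 2400·4.7 = 0 → Q_y = 22907.7/6.9 = 3319.96 ≈ 3320 lb.
ΣF_y = 0: P_y + 3319.96 − 160·7 − 1000 − 950·sin55° − 2400 = 0 → P_y = 1978 lb.
ΣF_x = 0: P_x + 950·cos55° = 0 → P_x = -544.9 lb.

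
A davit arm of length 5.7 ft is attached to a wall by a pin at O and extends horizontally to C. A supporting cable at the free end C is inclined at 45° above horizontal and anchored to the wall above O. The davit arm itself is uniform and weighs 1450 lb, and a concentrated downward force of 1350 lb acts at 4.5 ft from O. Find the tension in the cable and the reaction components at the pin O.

ΣM about O: T·sin45°·5.7 − 1450·2.85 − 1350·4.5 = 0 → T = 10207.5/(5.7·0.707107) = 2532.56 ≈ 2533 lb.
ΣF_x = 0: O_x − T·cos45° = 0 → O_x = 2532.56 × 0.707107 = 1791 lb.
ΣF_y = 0: O_y + T·sin45° − 1450 − 1350 = 0 → O_y = 2800 − 2532.56 × 0.707107 = 1009 lb.

T = 2533 lb, O_x = 1791 lb, O_y = 1009 lb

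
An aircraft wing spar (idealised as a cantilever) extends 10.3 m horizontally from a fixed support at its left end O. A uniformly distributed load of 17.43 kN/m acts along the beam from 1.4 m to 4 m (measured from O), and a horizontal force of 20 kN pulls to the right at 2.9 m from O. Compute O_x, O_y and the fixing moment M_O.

O_x = -20.00 kN, O_y = 45.32 kN, M_O = 122.4 kN·m

Resultant of the distributed load: 17.43 × 2.6 = 45.318 kN at 2.7 m from O.
ΣF_x = 0: O_x + 20 = 0 → O_x = -20.00 kN.
ΣF_y = 0: O_y − 17.43·2.6 = 0 → O_y = 45.32 kN.
ΣM about O: M_O − (17.43·2.6)·2.7 = 0 → M_O = 122.4 kN·m.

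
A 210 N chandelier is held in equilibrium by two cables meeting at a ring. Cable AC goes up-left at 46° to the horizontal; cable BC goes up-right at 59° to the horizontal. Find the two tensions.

T_AC = 112.0 N, T_BC = 151.0 N

ΣF_x = 0: −T_AC·cos46° + T_BC·cos59° = 0 → T_BC = 1.34875·T_AC.
ΣF_y = 0: T_AC·sin46° + T_BC·sin59° = 210.
Substitute: T_AC·(0.71934 + 1.34875·0.857167) = 210 → T_AC = 111.973 ≈ 112.0 N.
Then T_BC = 1.34875 × 111.973 = 151.0 N.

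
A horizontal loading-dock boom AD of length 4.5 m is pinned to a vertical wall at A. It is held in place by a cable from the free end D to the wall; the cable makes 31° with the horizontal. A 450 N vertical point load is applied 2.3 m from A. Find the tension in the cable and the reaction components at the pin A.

ΣM about A: T·sin31°·4.5 − 450·2.3 = 0 → T = 1035/(4.5·0.515038) = 446.569 ≈ 446.6 N.
ΣF_x = 0: A_x − T·cos31° = 0 → A_x = 446.569 × 0.857167 = 382.8 N.
ΣF_y = 0: A_y + T·sin31° − 450 = 0 → A_y = 450 − 446.569 × 0.515038 = 220.0 N.

T = 446.6 N, A_x = 382.8 N, A_y = 220.0 N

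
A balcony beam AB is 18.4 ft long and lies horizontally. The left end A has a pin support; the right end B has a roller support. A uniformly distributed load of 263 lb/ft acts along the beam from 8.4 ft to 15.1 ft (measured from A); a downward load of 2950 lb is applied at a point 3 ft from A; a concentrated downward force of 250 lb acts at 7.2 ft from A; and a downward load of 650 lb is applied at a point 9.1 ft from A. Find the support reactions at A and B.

A_x = 0, A_y = 3587 lb, B_y = 2026 lb

Resultant of the distributed load: 263 × 6.7 = 1762.1 lb at 11.75 ft from A.
Moments about A: B_y·18.4 − (263·6.7)·11.75 − 2950·3 − 250·7.2 − 650·9.1 = 0 → B_y = 37269.675/18.4 = 2025.53 ≈ 2026 lb.
ΣF_y = 0: A_y + 2025.53 − 263·6.7 − 2950 − 250 − 650 = 0 → A_y = 3587 lb.
ΣF_x = 0: no horizontal applied forces, so A_x = 0.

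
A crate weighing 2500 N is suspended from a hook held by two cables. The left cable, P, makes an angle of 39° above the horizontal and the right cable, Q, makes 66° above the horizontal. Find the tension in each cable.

T_P = 1053 N, T_Q = 2011 N

ΣF_x = 0: −T_P·cos39° + T_Q·cos66° = 0 → T_Q = 1.91069·T_P.
ΣF_y = 0: T_P·sin39° + T_Q·sin66° = 2500.
Substitute: T_P·(0.62932 + 1.91069·0.913545) = 2500 → T_P = 1052.71 ≈ 1053 N.
Then T_Q = 1.91069 × 1052.71 = 2011 N.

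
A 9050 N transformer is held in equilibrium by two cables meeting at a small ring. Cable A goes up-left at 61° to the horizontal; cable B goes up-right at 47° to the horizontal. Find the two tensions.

ΣF_x = 0: −T_A·cos61° + T_B·cos47° = 0 → T_B = 0.710866·T_A.
ΣF_y = 0: T_A·sin61° + T_B·sin47° = 9050.
Substitute: T_A·(0.87462 + 0.710866·0.731354) = 9050 → T_A = 6489.71 ≈ 6490 N.
Then T_B = 0.710866 × 6489.71 = 4613 N.

T_A = 6490 N, T_B = 4613 N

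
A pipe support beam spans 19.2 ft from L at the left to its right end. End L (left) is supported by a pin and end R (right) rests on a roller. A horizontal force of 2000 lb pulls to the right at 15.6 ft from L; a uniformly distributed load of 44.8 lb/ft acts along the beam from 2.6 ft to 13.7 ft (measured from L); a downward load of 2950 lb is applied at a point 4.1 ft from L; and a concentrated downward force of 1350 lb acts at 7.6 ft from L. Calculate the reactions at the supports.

Resultant of the distributed load: 44.8 × 11.1 = 497.28 lb at 8.15 ft from L.
Taking moments about L: R_y·19.2 − (44.8·11.1)·8.15 − 2950·4.1 − 1350·7.6 = 0 → R_y = 26407.832/19.2 = 1375.41 ≈ 1375 lb.
ΣF_y = 0: L_y + 1375.41 − 44.8·11.1 − 2950 − 1350 = 0 → L_y = 3422 lb.
ΣF_x = 0: L_x + 2000 = 0 → L_x = -2000 lb.

L_x = -2000 lb, L_y = 3422 lb, R_y = 1375 lb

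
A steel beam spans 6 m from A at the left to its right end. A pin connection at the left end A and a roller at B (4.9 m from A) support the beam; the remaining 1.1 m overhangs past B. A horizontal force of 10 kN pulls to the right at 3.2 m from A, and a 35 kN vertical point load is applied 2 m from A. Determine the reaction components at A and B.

ΣM about A: B_y·4.9 − 35·2 = 0 → B_y = 70/4.9 = 14.2857 ≈ 14.29 kN.
ΣF_y = 0: A_y + 14.2857 − 35 = 0 → A_y = 20.71 kN.
ΣF_x = 0: A_x + 10 = 0 → A_x = -10.00 kN.

A_x = -10.00 kN, A_y = 20.71 kN, B_y = 14.29 kN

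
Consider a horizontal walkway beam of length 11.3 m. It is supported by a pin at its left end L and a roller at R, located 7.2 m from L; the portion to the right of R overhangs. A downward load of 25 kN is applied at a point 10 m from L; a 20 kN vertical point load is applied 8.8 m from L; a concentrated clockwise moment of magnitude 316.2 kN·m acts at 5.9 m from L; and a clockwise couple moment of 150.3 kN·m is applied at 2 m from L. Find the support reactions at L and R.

L_x = 0, L_y = -78.96 kN, R_y = 124.0 kN

ΣM about L: R_y·7.2 − 25·10 − 20·8.8 − 316.2 − 150.3 = 0 → R_y = 892.5/7.2 = 123.958 ≈ 124.0 kN.
ΣF_y = 0: L_y + 123.958 − 25 − 20 = 0 → L_y = -78.96 kN.
ΣF_x = 0: no horizontal applied forces, so L_x = 0.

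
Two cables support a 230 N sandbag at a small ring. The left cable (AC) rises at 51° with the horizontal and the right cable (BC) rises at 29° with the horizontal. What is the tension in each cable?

ΣF_x = 0: −T_AC·cos51° + T_BC·cos29° = 0 → T_BC = 0.719536·T_AC.
ΣF_y = 0: T_AC·sin51° + T_BC·sin29° = 230.
Substitute: T_AC·(0.777146 + 0.719536·0.48481) = 230 → T_AC = 204.266 ≈ 204.3 N.
Then T_BC = 0.719536 × 204.266 = 147.0 N.

T_AC = 204.3 N, T_BC = 147.0 N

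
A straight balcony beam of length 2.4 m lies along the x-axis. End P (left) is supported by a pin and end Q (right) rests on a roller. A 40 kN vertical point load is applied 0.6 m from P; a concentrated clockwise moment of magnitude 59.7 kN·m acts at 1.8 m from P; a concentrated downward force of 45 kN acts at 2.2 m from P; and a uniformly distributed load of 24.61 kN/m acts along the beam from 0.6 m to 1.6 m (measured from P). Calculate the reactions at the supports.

P_x = 0, P_y = 22.21 kN, Q_y = 87.40 kN

Resultant of the distributed load: 24.61 × 1 = 24.61 kN at 1.1 m from P.
ΣM about P: Q_y·2.4 − 40·0.6 − 59.7 − 45·2.2 − (24.61·1)·1.1 = 0 → Q_y = 209.771/2.4 = 87.4046 ≈ 87.40 kN.
ΣF_y = 0: P_y + 87.4046 − 40 − 45 − 24.61·1 = 0 → P_y = 22.21 kN.
ΣF_x = 0: no horizontal applied forces, so P_x = 0.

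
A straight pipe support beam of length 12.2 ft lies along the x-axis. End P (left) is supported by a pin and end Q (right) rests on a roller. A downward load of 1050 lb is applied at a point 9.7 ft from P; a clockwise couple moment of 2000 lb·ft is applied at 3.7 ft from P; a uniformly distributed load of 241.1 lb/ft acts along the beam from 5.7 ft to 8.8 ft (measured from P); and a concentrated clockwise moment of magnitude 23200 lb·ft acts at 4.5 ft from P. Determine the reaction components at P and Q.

P_x = 0, P_y = -1547 lb, Q_y = 3345 lb

Resultant of the distributed load: 241.1 × 3.1 = 747.41 lb at 7.25 ft from P.
Taking moments about P: Q_y·12.2 − 1050·9.7 − 2000 − (241.1·3.1)·7.25 − 23200 = 0 → Q_y = 40803.7225/12.2 = 3344.57 ≈ 3345 lb.
ΣF_y = 0: P_y + 3344.57 − 1050 − 241.1·3.1 = 0 → P_y = -1547 lb.
ΣF_x = 0: no horizontal applied forces, so P_x = 0.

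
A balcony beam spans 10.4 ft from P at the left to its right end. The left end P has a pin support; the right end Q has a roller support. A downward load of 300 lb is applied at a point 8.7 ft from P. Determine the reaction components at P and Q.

P_x = 0, P_y = 49.04 lb, Q_y = 251.0 lb

ΣM about P: Q_y·10.4 − 300·8.7 = 0 → Q_y = 2610/10.4 = 250.962 ≈ 251.0 lb.
ΣF_y = 0: P_y + 250.962 − 300 = 0 → P_y = 49.04 lb.
ΣF_x = 0: no horizontal applied forces, so P_x = 0.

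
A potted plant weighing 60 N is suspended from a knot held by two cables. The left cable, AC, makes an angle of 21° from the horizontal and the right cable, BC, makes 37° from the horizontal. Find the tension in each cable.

T_AC = 56.50 N, T_BC = 66.05 N

ΣF_x = 0: −T_AC·cos21° + T_BC·cos37° = 0 → T_BC = 1.16897·T_AC.
ΣF_y = 0: T_AC·sin21° + T_BC·sin37° = 60.
Substitute: T_AC·(0.358368 + 1.16897·0.601815) = 60 → T_AC = 56.504 ≈ 56.50 N.
Then T_BC = 1.16897 × 56.504 = 66.05 N.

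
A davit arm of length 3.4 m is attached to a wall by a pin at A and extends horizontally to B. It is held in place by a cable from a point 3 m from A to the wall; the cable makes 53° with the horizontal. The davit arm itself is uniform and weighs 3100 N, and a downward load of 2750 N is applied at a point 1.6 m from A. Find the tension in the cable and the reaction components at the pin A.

T = 4036 N, A_x = 2429 N, A_y = 2627 N

ΣM about A: T·sin53°·3 − 3100·1.7 − 2750·1.6 = 0 → T = 9670/(3·0.798636) = 4036.05 ≈ 4036 N.
ΣF_x = 0: A_x − T·cos53° = 0 → A_x = 4036.05 × 0.601815 = 2429 N.
ΣF_y = 0: A_y + T·sin53° − 3100 − 2750 = 0 → A_y = 5850 − 4036.05 × 0.798636 = 2627 N.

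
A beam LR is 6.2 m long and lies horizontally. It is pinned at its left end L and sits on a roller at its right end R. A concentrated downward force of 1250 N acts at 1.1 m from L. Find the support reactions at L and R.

Moments about L: R_y·6.2 − 1250·1.1 = 0 → R_y = 1375/6.2 = 221.774 ≈ 221.8 N.
ΣF_y = 0: L_y + 221.774 − 1250 = 0 → L_y = 1028 N.
ΣF_x = 0: no horizontal applied forces, so L_x = 0.

L_x = 0, L_y = 1028 N, R_y = 221.8 N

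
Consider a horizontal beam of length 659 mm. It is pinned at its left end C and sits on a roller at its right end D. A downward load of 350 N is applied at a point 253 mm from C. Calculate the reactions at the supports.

ΣM about C: D_y·659 − 350·253 = 0 → D_y = 88550/659 = 134.37 ≈ 134.4 N.
ΣF_y = 0: C_y + 134.37 − 350 = 0 → C_y = 215.6 N.
ΣF_x = 0: no horizontal applied forces, so C_x = 0.

C_x = 0, C_y = 215.6 N, D_y = 134.4 N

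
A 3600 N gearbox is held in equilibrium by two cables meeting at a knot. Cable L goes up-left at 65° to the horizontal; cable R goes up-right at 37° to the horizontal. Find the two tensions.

T_L = 2939 N, T_R = 1555 N

ΣF_x = 0: −T_L·cos65° + T_R·cos37° = 0 → T_R = 0.529175·T_L.
ΣF_y = 0: T_L·sin65° + T_R·sin37° = 3600.
Substitute: T_L·(0.906308 + 0.529175·0.601815) = 3600 → T_L = 2939.32 ≈ 2939 N.
Then T_R = 0.529175 × 2939.32 = 1555 N.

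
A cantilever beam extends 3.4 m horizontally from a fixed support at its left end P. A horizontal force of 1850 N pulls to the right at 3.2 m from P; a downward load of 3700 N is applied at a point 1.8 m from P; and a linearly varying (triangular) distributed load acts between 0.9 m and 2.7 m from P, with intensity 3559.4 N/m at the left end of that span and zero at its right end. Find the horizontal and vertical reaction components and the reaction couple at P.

P_x = -1850 N, P_y = 6903 N, M_P = 11470 N·m

Resultant of the triangular load: ½ × 3559.4 × 1.8 = 3203.46 N, acting at 1.5 m from P (one-third of the span from the peak).
ΣF_x = 0: P_x + 1850 = 0 → P_x = -1850 N.
ΣF_y = 0: P_y − 3700 − ½·3559.4·1.8 = 0 → P_y = 6903 N.
ΣM about P: M_P − 3700·1.8 − (½·3559.4·1.8)·1.5 = 0 → M_P = 11470 N·m.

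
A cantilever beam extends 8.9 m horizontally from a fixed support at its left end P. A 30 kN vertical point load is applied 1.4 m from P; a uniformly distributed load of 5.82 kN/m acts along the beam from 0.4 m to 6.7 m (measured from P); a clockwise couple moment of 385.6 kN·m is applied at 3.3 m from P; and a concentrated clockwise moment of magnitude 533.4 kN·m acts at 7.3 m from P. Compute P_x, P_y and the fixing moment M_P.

P_x = 0, P_y = 66.67 kN, M_P = 1091 kN·m

Resultant of the distributed load: 5.82 × 6.3 = 36.666 kN at 3.55 m from P.
ΣF_x = 0: P_x = 0.
ΣF_y = 0: P_y − 30 − 5.82·6.3 = 0 → P_y = 66.67 kN.
ΣM about P: M_P − 30·1.4 − (5.82·6.3)·3.55 − 385.6 − 533.4 = 0 → M_P = 1091 kN·m.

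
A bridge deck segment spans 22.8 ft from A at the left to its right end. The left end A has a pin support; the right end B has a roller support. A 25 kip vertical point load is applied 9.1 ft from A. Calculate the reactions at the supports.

Moments about A: B_y·22.8 − 25·9.1 = 0 → B_y = 227.5/22.8 = 9.97807 ≈ 9.978 kip.
ΣF_y = 0: A_y + 9.97807 − 25 = 0 → A_y = 15.02 kip.
ΣF_x = 0: no horizontal applied forces, so A_x = 0.

A_x = 0, A_y = 15.02 kip, B_y = 9.978 kip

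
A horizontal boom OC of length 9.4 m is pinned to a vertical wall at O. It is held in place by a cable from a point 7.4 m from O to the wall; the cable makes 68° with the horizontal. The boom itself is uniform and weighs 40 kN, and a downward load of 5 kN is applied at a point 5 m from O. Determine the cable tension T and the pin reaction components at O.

ΣM about O: T·sin68°·7.4 − 40·4.7 − 5·5 = 0 → T = 213/(7.4·0.927184) = 31.0443 ≈ 31.04 kN.
ΣF_x = 0: O_x − T·cos68° = 0 → O_x = 31.0443 × 0.374607 = 11.63 kN.
ΣF_y = 0: O_y + T·sin68° − 40 − 5 = 0 → O_y = 45 − 31.0443 × 0.927184 = 16.22 kN.

T = 31.04 kN, O_x = 11.63 kN, O_y = 16.22 kN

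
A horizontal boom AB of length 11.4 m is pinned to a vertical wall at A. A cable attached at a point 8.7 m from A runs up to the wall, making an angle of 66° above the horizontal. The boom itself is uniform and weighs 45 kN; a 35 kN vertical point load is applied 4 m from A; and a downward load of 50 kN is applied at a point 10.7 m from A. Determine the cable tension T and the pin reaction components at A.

ΣM about A: T·sin66°·8.7 − 45·5.7 − 35·4 − 50·10.7 = 0 → T = 931.5/(8.7·0.913545) = 117.202 ≈ 117.2 kN.
ΣF_x = 0: A_x − T·cos66° = 0 → A_x = 117.202 × 0.406737 = 47.67 kN.
ΣF_y = 0: A_y + T·sin66° − 45 − 35 − 50 = 0 → A_y = 130 − 117.202 × 0.913545 = 22.93 kN.

T = 117.2 kN, A_x = 47.67 kN, A_y = 22.93 kN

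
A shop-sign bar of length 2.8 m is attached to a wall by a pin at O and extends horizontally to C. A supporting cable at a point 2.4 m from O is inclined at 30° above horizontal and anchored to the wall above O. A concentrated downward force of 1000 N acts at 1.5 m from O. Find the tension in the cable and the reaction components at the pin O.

ΣM about O: T·sin30°·2.4 − 1000·1.5 = 0 → T = 1500/(2.4·0.5) = 1250 N.
ΣF_x = 0: O_x − T·cos30° = 0 → O_x = 1250 × 0.866025 = 1083 N.
ΣF_y = 0: O_y + T·sin30° − 1000 = 0 → O_y = 1000 − 1250 × 0.5 = 375.0 N.

T = 1250 N, O_x = 1083 N, O_y = 375.0 N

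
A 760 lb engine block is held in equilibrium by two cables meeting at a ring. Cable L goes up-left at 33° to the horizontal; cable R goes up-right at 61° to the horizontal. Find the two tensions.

T_L = 369.4 lb, T_R = 638.9 lb

ΣF_x = 0: −T_L·cos33° + T_R·cos61° = 0 → T_R = 1.7299·T_L.
ΣF_y = 0: T_L·sin33° + T_R·sin61° = 760.
Substitute: T_L·(0.544639 + 1.7299·0.87462) = 760 → T_L = 369.354 ≈ 369.4 lb.
Then T_R = 1.7299 × 369.354 = 638.9 lb.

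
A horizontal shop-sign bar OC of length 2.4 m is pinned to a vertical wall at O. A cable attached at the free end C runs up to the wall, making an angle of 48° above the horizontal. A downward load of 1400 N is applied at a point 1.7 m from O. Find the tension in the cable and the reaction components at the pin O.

ΣM about O: T·sin48°·2.4 − 1400·1.7 = 0 → T = 2380/(2.4·0.743145) = 1334.42 ≈ 1334 N.
ΣF_x = 0: O_x − T·cos48° = 0 → O_x = 1334.42 × 0.669131 = 892.9 N.
ΣF_y = 0: O_y + T·sin48° − 1400 = 0 → O_y = 1400 − 1334.42 × 0.743145 = 408.3 N.

T = 1334 N, O_x = 892.9 N, O_y = 408.3 N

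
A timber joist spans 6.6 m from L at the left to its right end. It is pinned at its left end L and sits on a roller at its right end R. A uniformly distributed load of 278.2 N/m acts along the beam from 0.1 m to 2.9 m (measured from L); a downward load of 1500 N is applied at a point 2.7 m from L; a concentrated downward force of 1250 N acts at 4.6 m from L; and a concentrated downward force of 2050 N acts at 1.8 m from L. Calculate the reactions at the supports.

L_x = 0, L_y = 3358 N, R_y = 2221 N

Resultant of the distributed load: 278.2 × 2.8 = 778.96 N at 1.5 m from L.
Moments about L: R_y·6.6 − (278.2·2.8)·1.5 − 1500·2.7 − 1250·4.6 − 2050·1.8 = 0 → R_y = 14658.44/6.6 = 2220.98 ≈ 2221 N.
ΣF_y = 0: L_y + 2220.98 − 278.2·2.8 − 1500 − 1250 − 2050 = 0 → L_y = 3358 N.
ΣF_x = 0: no horizontal applied forces, so L_x = 0.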